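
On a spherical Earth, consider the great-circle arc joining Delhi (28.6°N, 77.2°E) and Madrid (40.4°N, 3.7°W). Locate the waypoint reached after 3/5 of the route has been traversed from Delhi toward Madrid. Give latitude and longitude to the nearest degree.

≈ 43°N, 31°E

The haversine formula gives a central angle δ ≈ 1.142 rad (65.4°) between the endpoints.
Interpolate at f = 3/5 with slerp weights a = sin((1−f)δ)/sin δ ≈ 0.485, b = sin(fδ)/sin δ ≈ 0.696.
p = a·p₁ + b·p₂ ≈ (0.623, 0.381, 0.683); φ = arcsin(p_z) ≈ 43.09°, λ = atan2(p_y, p_x) ≈ 31.44°.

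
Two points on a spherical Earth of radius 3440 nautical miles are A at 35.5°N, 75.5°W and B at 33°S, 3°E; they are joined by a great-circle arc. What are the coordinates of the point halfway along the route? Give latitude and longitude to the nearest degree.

≈ 2°N, 36°W

The haversine formula gives a central angle δ ≈ 1.752 rad (100.4°) between the endpoints.
Interpolate at f = 1/2 with slerp weights a = sin((1−f)δ)/sin δ ≈ 0.781, b = sin(fδ)/sin δ ≈ 0.781.
p = a·p₁ + b·p₂ ≈ (0.813, -0.581, 0.028); φ = arcsin(p_z) ≈ 1.61°, λ = atan2(p_y, p_x) ≈ -35.55°.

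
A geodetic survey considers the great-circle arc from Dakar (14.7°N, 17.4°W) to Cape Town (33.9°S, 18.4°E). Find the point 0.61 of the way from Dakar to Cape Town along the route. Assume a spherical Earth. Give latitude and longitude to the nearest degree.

From cos δ = sin φ₁ sin φ₂ + cos φ₁ cos φ₂ cos Δλ, the central angle is δ ≈ 1.036 rad (59.4°).
Interpolate at f = 0.61 with slerp weights a = sin((1−f)δ)/sin δ ≈ 0.457, b = sin(fδ)/sin δ ≈ 0.687.
p = a·p₁ + b·p₂ ≈ (0.963, 0.048, -0.267); φ = arcsin(p_z) ≈ -15.49°, λ = atan2(p_y, p_x) ≈ 2.84°.

≈ 15°S, 3°E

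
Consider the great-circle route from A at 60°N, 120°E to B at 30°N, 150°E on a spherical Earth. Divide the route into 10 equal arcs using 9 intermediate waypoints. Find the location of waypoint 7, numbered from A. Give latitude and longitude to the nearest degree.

≈ 40°N, 144°E

Convert each endpoint to a unit vector on the sphere (x = cos φ cos λ, y = cos φ sin λ, z = sin φ).
The central angle between the endpoints is δ = arccos(p₁·p₂) ≈ 0.630 rad (36.1°).
Interpolate at f = 7/10 with slerp weights a = sin((1−f)δ)/sin δ ≈ 0.319, b = sin(fδ)/sin δ ≈ 0.725.
p = a·p₁ + b·p₂ ≈ (-0.623, 0.452, 0.638); φ = arcsin(p_z) ≈ 39.68°, λ = atan2(p_y, p_x) ≈ 144.05°.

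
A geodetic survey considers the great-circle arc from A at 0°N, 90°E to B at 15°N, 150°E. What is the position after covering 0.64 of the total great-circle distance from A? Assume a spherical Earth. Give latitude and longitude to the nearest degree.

≈ 11°N, 128°E

The haversine formula gives a central angle δ ≈ 1.067 rad (61.1°) between the endpoints.
Interpolate at f = 0.64 with slerp weights a = sin((1−f)δ)/sin δ ≈ 0.428, b = sin(fδ)/sin δ ≈ 0.721.
p = a·p₁ + b·p₂ ≈ (-0.603, 0.776, 0.186); φ = arcsin(p_z) ≈ 10.75°, λ = atan2(p_y, p_x) ≈ 127.84°.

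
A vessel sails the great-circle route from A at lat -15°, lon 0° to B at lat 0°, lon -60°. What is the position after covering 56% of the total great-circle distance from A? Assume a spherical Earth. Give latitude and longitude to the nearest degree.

≈ lat -8°, lon -34°

Convert each endpoint to a unit vector on the sphere (x = cos φ cos λ, y = cos φ sin λ, z = sin φ).
The central angle between the endpoints is δ = arccos(p₁·p₂) ≈ 1.067 rad (61.1°).
Interpolate at f = 0.56 with slerp weights a = sin((1−f)δ)/sin δ ≈ 0.517, b = sin(fδ)/sin δ ≈ 0.642.
p = a·p₁ + b·p₂ ≈ (0.820, -0.556, -0.134); φ = arcsin(p_z) ≈ -7.68°, λ = atan2(p_y, p_x) ≈ -34.15°.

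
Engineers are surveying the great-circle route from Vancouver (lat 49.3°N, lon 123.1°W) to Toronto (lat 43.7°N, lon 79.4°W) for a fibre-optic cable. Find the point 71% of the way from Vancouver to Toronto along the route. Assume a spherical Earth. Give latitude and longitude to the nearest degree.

≈ lat 47°N, lon 91°W

From cos δ = sin φ₁ sin φ₂ + cos φ₁ cos φ₂ cos Δλ, the central angle is δ ≈ 0.526 rad (30.2°).
Interpolate at f = 0.71 with slerp weights a = sin((1−f)δ)/sin δ ≈ 0.303, b = sin(fδ)/sin δ ≈ 0.727.
p = a·p₁ + b·p₂ ≈ (-0.011, -0.682, 0.732); φ = arcsin(p_z) ≈ 47.01°, λ = atan2(p_y, p_x) ≈ -90.94°.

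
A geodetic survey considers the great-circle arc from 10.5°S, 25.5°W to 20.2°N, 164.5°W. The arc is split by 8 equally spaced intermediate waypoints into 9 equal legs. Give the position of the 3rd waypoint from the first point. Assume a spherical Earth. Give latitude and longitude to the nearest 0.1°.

The haversine formula gives a central angle δ ≈ 2.433 rad (139.4°) between the endpoints.
Interpolate at f = 3/9 with slerp weights a = sin((1−f)δ)/sin δ ≈ 1.535, b = sin(fδ)/sin δ ≈ 1.114.
p = a·p₁ + b·p₂ ≈ (0.354, -0.929, 0.105); φ = arcsin(p_z) ≈ 6.03°, λ = atan2(p_y, p_x) ≈ -69.12°.

≈ 6.0°N, 69.1°W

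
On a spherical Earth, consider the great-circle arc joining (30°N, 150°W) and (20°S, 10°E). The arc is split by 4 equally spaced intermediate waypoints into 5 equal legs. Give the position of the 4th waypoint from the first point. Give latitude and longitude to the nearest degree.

≈ (1°S, 16°W)

Convert each endpoint to a unit vector on the sphere (x = cos φ cos λ, y = cos φ sin λ, z = sin φ).
The central angle between the endpoints is δ = arccos(p₁·p₂) ≈ 2.781 rad (159.3°).
Interpolate at f = 4/5 with slerp weights a = sin((1−f)δ)/sin δ ≈ 1.497, b = sin(fδ)/sin δ ≈ 2.250.
p = a·p₁ + b·p₂ ≈ (0.959, -0.281, -0.021); φ = arcsin(p_z) ≈ -1.21°, λ = atan2(p_y, p_x) ≈ -16.33°.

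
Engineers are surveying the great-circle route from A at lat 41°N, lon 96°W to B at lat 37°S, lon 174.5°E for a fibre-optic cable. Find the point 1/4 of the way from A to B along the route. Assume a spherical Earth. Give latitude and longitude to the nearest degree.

≈ lat 24°N, lon 123°W

Write both endpoints as unit vectors p₁, p₂ with components (cos φ cos λ, cos φ sin λ, sin φ).
The central angle between the endpoints is δ = arccos(p₁·p₂) ≈ 1.971 rad (112.9°).
Interpolate at f = 1/4 with slerp weights a = sin((1−f)δ)/sin δ ≈ 1.081, b = sin(fδ)/sin δ ≈ 0.514.
p = a·p₁ + b·p₂ ≈ (-0.494, -0.772, 0.400); φ = arcsin(p_z) ≈ 23.59°, λ = atan2(p_y, p_x) ≈ -122.59°.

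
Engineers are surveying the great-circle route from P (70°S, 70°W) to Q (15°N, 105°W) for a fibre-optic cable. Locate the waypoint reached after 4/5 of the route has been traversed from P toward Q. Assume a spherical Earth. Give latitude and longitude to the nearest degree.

≈ (2°S, 102°W)

Convert each endpoint to a unit vector on the sphere (x = cos φ cos λ, y = cos φ sin λ, z = sin φ).
The central angle between the endpoints is δ = arccos(p₁·p₂) ≈ 1.543 rad (88.4°).
Interpolate at f = 4/5 with slerp weights a = sin((1−f)δ)/sin δ ≈ 0.304, b = sin(fδ)/sin δ ≈ 0.944.
p = a·p₁ + b·p₂ ≈ (-0.201, -0.979, -0.041); φ = arcsin(p_z) ≈ -2.36°, λ = atan2(p_y, p_x) ≈ -101.58°.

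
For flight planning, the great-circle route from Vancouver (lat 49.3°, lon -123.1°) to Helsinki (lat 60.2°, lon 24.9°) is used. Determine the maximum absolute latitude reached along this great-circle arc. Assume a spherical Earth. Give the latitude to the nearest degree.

≈ 79°

The great circle lies in the plane with unit normal n̂ = (p₁ × p₂)/|p₁ × p₂|.
Here n̂_z ≈ +0.186; the vertex latitude is φ_max = arccos|n̂_z| ≈ 79.3°.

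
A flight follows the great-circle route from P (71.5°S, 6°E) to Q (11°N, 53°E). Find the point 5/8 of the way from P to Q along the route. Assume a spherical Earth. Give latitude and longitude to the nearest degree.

Convert each endpoint to a unit vector on the sphere (x = cos φ cos λ, y = cos φ sin λ, z = sin φ).
The central angle between the endpoints is δ = arccos(p₁·p₂) ≈ 1.539 rad (88.2°).
Interpolate at f = 5/8 with slerp weights a = sin((1−f)δ)/sin δ ≈ 0.546, b = sin(fδ)/sin δ ≈ 0.821.
p = a·p₁ + b·p₂ ≈ (0.657, 0.662, -0.361); φ = arcsin(p_z) ≈ -21.17°, λ = atan2(p_y, p_x) ≈ 45.19°.

≈ (21°S, 45°E)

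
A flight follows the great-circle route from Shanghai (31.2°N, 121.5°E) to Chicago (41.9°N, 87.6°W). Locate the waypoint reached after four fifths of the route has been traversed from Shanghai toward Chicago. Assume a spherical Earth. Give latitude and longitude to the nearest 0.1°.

≈ 59.4°N, 104.6°W

Write both endpoints as unit vectors p₁, p₂ with components (cos φ cos λ, cos φ sin λ, sin φ).
The central angle between the endpoints is δ = arccos(p₁·p₂) ≈ 1.783 rad (102.1°).
Interpolate at f = 4/5 with slerp weights a = sin((1−f)δ)/sin δ ≈ 0.357, b = sin(fδ)/sin δ ≈ 1.012.
p = a·p₁ + b·p₂ ≈ (-0.128, -0.492, 0.861); φ = arcsin(p_z) ≈ 59.42°, λ = atan2(p_y, p_x) ≈ -104.57°.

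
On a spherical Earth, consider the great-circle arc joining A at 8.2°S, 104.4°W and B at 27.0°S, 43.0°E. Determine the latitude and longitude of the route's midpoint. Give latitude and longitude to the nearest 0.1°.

≈ 48.0°S, 40.9°W

From cos δ = sin φ₁ sin φ₂ + cos φ₁ cos φ₂ cos Δλ, the central angle is δ ≈ 2.316 rad (132.7°).
Interpolate at f = 1/2 with slerp weights a = sin((1−f)δ)/sin δ ≈ 1.247, b = sin(fδ)/sin δ ≈ 1.247.
p = a·p₁ + b·p₂ ≈ (0.505, -0.438, -0.744); φ = arcsin(p_z) ≈ -48.05°, λ = atan2(p_y, p_x) ≈ -40.88°.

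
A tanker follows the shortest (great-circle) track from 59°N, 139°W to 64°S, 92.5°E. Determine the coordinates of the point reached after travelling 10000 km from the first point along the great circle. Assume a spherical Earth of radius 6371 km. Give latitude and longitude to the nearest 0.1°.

≈ 16.6°S, 160.8°E

Convert each endpoint to a unit vector on the sphere (x = cos φ cos λ, y = cos φ sin λ, z = sin φ).
The central angle between the endpoints is δ = arccos(p₁·p₂) ≈ 2.716 rad (155.6°). The total great-circle distance is δ·R ≈ 2.716 × 6371 ≈ 17306 km, so the target fraction is f = 10000/17306 ≈ 0.578.
Interpolate at f ≈ 0.578 with slerp weights a = sin((1−f)δ)/sin δ ≈ 2.210, b = sin(fδ)/sin δ ≈ 2.424.
p = a·p₁ + b·p₂ ≈ (-0.905, 0.315, -0.285); φ = arcsin(p_z) ≈ -16.55°, λ = atan2(p_y, p_x) ≈ 160.81°.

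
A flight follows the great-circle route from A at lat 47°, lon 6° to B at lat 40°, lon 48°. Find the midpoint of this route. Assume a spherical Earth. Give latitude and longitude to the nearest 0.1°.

Convert each endpoint to a unit vector on the sphere (x = cos φ cos λ, y = cos φ sin λ, z = sin φ).
The central angle between the endpoints is δ = arccos(p₁·p₂) ≈ 0.539 rad (30.9°).
Interpolate at f = 1/2 with slerp weights a = sin((1−f)δ)/sin δ ≈ 0.519, b = sin(fδ)/sin δ ≈ 0.519.
p = a·p₁ + b·p₂ ≈ (0.618, 0.332, 0.713); φ = arcsin(p_z) ≈ 45.46°, λ = atan2(p_y, p_x) ≈ 28.28°.

≈ lat 45.5°, lon 28.3°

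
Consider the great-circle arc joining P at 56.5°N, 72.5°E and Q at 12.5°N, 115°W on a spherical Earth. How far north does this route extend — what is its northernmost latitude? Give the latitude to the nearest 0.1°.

The great circle lies in the plane with unit normal n̂ = (p₁ × p₂)/|p₁ × p₂|.
Here n̂_z ≈ +0.075; the vertex latitude is φ_max = arccos|n̂_z| ≈ 85.7°.
Check via Clairaut: cos φ_max = |cos φ₁| · sin C = cos(56.5°)·sin(7.8°) ≈ 0.075, again giving ≈ 85.7°.

≈ 85.7°N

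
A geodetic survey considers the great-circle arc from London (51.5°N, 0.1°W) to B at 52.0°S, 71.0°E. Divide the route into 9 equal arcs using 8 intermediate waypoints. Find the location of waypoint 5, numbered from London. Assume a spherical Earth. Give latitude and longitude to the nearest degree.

From cos δ = sin φ₁ sin φ₂ + cos φ₁ cos φ₂ cos Δλ, the central angle is δ ≈ 2.086 rad (119.5°).
Interpolate at f = 5/9 with slerp weights a = sin((1−f)δ)/sin δ ≈ 0.919, b = sin(fδ)/sin δ ≈ 1.053.
p = a·p₁ + b·p₂ ≈ (0.783, 0.612, -0.110); φ = arcsin(p_z) ≈ -6.34°, λ = atan2(p_y, p_x) ≈ 38.00°.

≈ 6°S, 38°E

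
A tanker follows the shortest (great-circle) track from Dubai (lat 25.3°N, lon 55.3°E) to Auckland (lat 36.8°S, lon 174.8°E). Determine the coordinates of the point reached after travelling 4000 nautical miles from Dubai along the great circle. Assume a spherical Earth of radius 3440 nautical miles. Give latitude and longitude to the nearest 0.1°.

From cos δ = sin φ₁ sin φ₂ + cos φ₁ cos φ₂ cos Δλ, the central angle is δ ≈ 2.230 rad (127.8°). The total great-circle distance is δ·R ≈ 2.230 × 3440 ≈ 7671 nmi, so the target fraction is f = 4000/7671 ≈ 0.521.
Interpolate at f ≈ 0.521 with slerp weights a = sin((1−f)δ)/sin δ ≈ 1.108, b = sin(fδ)/sin δ ≈ 1.161.
p = a·p₁ + b·p₂ ≈ (-0.356, 0.908, -0.222); φ = arcsin(p_z) ≈ -12.83°, λ = atan2(p_y, p_x) ≈ 111.40°.

≈ lat 12.8°S, lon 111.4°E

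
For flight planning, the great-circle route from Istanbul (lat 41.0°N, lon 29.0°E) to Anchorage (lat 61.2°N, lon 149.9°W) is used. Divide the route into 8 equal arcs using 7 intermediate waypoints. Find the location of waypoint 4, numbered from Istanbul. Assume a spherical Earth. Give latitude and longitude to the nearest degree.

≈ lat 80°N, lon 27°E

Convert each endpoint to a unit vector on the sphere (x = cos φ cos λ, y = cos φ sin λ, z = sin φ).
The central angle between the endpoints is δ = arccos(p₁·p₂) ≈ 1.358 rad (77.8°).
Interpolate at f = 4/8 with slerp weights a = sin((1−f)δ)/sin δ ≈ 0.642, b = sin(fδ)/sin δ ≈ 0.642.
p = a·p₁ + b·p₂ ≈ (0.156, 0.080, 0.984); φ = arcsin(p_z) ≈ 79.89°, λ = atan2(p_y, p_x) ≈ 27.06°.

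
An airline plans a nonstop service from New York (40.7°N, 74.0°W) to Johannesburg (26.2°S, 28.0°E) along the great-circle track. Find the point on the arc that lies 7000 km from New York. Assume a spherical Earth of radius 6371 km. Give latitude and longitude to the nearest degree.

Write both endpoints as unit vectors p₁, p₂ with components (cos φ cos λ, cos φ sin λ, sin φ).
The central angle between the endpoints is δ = arccos(p₁·p₂) ≈ 2.015 rad (115.4°). The total great-circle distance is δ·R ≈ 2.015 × 6371 ≈ 12835 km, so the target fraction is f = 7000/12835 ≈ 0.545.
Interpolate at f ≈ 0.545 with slerp weights a = sin((1−f)δ)/sin δ ≈ 0.878, b = sin(fδ)/sin δ ≈ 0.986.
p = a·p₁ + b·p₂ ≈ (0.965, -0.225, 0.137); φ = arcsin(p_z) ≈ 7.89°, λ = atan2(p_y, p_x) ≈ -13.10°.

≈ 8°N, 13°W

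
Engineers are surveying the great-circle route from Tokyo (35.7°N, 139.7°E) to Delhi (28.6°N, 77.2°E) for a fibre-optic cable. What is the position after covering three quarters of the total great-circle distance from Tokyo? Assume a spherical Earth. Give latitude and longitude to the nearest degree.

Write both endpoints as unit vectors p₁, p₂ with components (cos φ cos λ, cos φ sin λ, sin φ).
The central angle between the endpoints is δ = arccos(p₁·p₂) ≈ 0.917 rad (52.5°).
Interpolate at f = 3/4 with slerp weights a = sin((1−f)δ)/sin δ ≈ 0.286, b = sin(fδ)/sin δ ≈ 0.800.
p = a·p₁ + b·p₂ ≈ (-0.022, 0.835, 0.550); φ = arcsin(p_z) ≈ 33.36°, λ = atan2(p_y, p_x) ≈ 91.49°.

≈ (33°N, 91°E)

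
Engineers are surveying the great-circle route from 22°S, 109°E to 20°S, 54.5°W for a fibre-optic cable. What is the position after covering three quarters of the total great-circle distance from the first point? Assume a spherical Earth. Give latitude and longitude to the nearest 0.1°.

≈ 50.3°S, 35.6°W

Write both endpoints as unit vectors p₁, p₂ with components (cos φ cos λ, cos φ sin λ, sin φ).
The central angle between the endpoints is δ = arccos(p₁·p₂) ≈ 2.356 rad (135.0°).
Interpolate at f = 3/4 with slerp weights a = sin((1−f)δ)/sin δ ≈ 0.786, b = sin(fδ)/sin δ ≈ 1.387.
p = a·p₁ + b·p₂ ≈ (0.520, -0.372, -0.769); φ = arcsin(p_z) ≈ -50.26°, λ = atan2(p_y, p_x) ≈ -35.61°.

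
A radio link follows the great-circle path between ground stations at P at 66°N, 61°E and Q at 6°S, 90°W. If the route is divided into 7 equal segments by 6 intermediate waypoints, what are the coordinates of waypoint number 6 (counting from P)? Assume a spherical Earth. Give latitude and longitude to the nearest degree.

From cos δ = sin φ₁ sin φ₂ + cos φ₁ cos φ₂ cos Δλ, the central angle is δ ≈ 2.037 rad (116.7°).
Interpolate at f = 6/7 with slerp weights a = sin((1−f)δ)/sin δ ≈ 0.321, b = sin(fδ)/sin δ ≈ 1.102.
p = a·p₁ + b·p₂ ≈ (0.063, -0.982, 0.178); φ = arcsin(p_z) ≈ 10.26°, λ = atan2(p_y, p_x) ≈ -86.31°.

≈ 10°N, 86°W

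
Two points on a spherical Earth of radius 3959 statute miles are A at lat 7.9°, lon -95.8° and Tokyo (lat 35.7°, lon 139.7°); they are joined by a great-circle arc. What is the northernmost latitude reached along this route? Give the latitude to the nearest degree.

The great circle lies in the plane with unit normal n̂ = (p₁ × p₂)/|p₁ × p₂|.
Here n̂_z ≈ -0.715; the vertex latitude is φ_max = arccos|n̂_z| ≈ 44.3°.
Check via Clairaut: cos φ_max = |cos φ₁| · sin C = cos(7.9°)·sin(46.2°) ≈ 0.715, again giving ≈ 44.3°.

≈ 44°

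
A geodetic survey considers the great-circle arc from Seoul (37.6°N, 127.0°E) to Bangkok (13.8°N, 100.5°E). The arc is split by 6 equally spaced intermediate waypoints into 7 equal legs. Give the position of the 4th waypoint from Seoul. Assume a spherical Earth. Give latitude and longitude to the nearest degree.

The haversine formula gives a central angle δ ≈ 0.584 rad (33.5°) between the endpoints.
Interpolate at f = 4/7 with slerp weights a = sin((1−f)δ)/sin δ ≈ 0.449, b = sin(fδ)/sin δ ≈ 0.594.
p = a·p₁ + b·p₂ ≈ (-0.319, 0.852, 0.416); φ = arcsin(p_z) ≈ 24.57°, λ = atan2(p_y, p_x) ≈ 110.56°.

≈ 25°N, 111°E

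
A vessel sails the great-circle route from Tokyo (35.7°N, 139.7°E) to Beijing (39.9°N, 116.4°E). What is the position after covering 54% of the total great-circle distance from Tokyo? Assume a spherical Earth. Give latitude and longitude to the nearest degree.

Convert each endpoint to a unit vector on the sphere (x = cos φ cos λ, y = cos φ sin λ, z = sin φ).
The central angle between the endpoints is δ = arccos(p₁·p₂) ≈ 0.329 rad (18.8°).
Interpolate at f = 0.54 with slerp weights a = sin((1−f)δ)/sin δ ≈ 0.467, b = sin(fδ)/sin δ ≈ 0.547.
p = a·p₁ + b·p₂ ≈ (-0.476, 0.621, 0.623); φ = arcsin(p_z) ≈ 38.54°, λ = atan2(p_y, p_x) ≈ 127.45°.

≈ (39°N, 127°E)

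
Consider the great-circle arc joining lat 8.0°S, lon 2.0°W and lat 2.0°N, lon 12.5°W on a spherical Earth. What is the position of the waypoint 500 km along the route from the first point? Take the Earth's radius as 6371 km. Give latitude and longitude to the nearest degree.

≈ lat 5°S, lon 5°W

From cos δ = sin φ₁ sin φ₂ + cos φ₁ cos φ₂ cos Δλ, the central angle is δ ≈ 0.253 rad (14.5°). The total great-circle distance is δ·R ≈ 0.253 × 6371 ≈ 1610 km, so the target fraction is f = 500/1610 ≈ 0.311.
Interpolate at f ≈ 0.311 with slerp weights a = sin((1−f)δ)/sin δ ≈ 0.693, b = sin(fδ)/sin δ ≈ 0.314.
p = a·p₁ + b·p₂ ≈ (0.992, -0.092, -0.086); φ = arcsin(p_z) ≈ -4.91°, λ = atan2(p_y, p_x) ≈ -5.29°.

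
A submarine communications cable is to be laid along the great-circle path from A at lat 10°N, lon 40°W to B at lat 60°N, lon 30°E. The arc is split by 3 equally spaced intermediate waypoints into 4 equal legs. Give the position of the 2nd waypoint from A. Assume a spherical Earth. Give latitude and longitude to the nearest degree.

≈ lat 40°N, lon 18°W

The haversine formula gives a central angle δ ≈ 1.246 rad (71.4°) between the endpoints.
Interpolate at f = 2/4 with slerp weights a = sin((1−f)δ)/sin δ ≈ 0.616, b = sin(fδ)/sin δ ≈ 0.616.
p = a·p₁ + b·p₂ ≈ (0.731, -0.236, 0.640); φ = arcsin(p_z) ≈ 39.80°, λ = atan2(p_y, p_x) ≈ -17.88°.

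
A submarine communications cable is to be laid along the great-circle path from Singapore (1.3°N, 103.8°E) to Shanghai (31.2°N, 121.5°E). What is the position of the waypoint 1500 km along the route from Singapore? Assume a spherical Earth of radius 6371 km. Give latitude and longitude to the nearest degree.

From cos δ = sin φ₁ sin φ₂ + cos φ₁ cos φ₂ cos Δλ, the central angle is δ ≈ 0.598 rad (34.3°). The total great-circle distance is δ·R ≈ 0.598 × 6371 ≈ 3810 km, so the target fraction is f = 1500/3810 ≈ 0.394.
Interpolate at f ≈ 0.394 with slerp weights a = sin((1−f)δ)/sin δ ≈ 0.630, b = sin(fδ)/sin δ ≈ 0.414.
p = a·p₁ + b·p₂ ≈ (-0.335, 0.914, 0.229); φ = arcsin(p_z) ≈ 13.23°, λ = atan2(p_y, p_x) ≈ 110.15°.

≈ 13°N, 110°E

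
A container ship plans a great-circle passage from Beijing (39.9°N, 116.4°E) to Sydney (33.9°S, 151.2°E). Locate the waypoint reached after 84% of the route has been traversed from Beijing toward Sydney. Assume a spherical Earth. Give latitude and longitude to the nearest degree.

From cos δ = sin φ₁ sin φ₂ + cos φ₁ cos φ₂ cos Δλ, the central angle is δ ≈ 1.405 rad (80.5°).
Interpolate at f = 0.84 with slerp weights a = sin((1−f)δ)/sin δ ≈ 0.226, b = sin(fδ)/sin δ ≈ 0.938.
p = a·p₁ + b·p₂ ≈ (-0.759, 0.530, -0.378); φ = arcsin(p_z) ≈ -22.21°, λ = atan2(p_y, p_x) ≈ 145.06°.

≈ 22°S, 145°E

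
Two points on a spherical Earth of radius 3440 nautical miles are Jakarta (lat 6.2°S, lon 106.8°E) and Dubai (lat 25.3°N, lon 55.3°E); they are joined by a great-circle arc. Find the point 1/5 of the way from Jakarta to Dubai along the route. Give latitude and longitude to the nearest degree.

≈ lat 1°N, lon 97°E

From cos δ = sin φ₁ sin φ₂ + cos φ₁ cos φ₂ cos Δλ, the central angle is δ ≈ 1.032 rad (59.1°).
Interpolate at f = 1/5 with slerp weights a = sin((1−f)δ)/sin δ ≈ 0.856, b = sin(fδ)/sin δ ≈ 0.239.
p = a·p₁ + b·p₂ ≈ (-0.123, 0.992, 0.010); φ = arcsin(p_z) ≈ 0.55°, λ = atan2(p_y, p_x) ≈ 97.07°.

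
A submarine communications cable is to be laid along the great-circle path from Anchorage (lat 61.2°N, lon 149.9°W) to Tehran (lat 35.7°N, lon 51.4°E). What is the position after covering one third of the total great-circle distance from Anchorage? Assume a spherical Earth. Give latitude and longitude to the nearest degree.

≈ lat 82°N, lon 139°E

Write both endpoints as unit vectors p₁, p₂ with components (cos φ cos λ, cos φ sin λ, sin φ).
The central angle between the endpoints is δ = arccos(p₁·p₂) ≈ 1.423 rad (81.6°).
Interpolate at f = 1/3 with slerp weights a = sin((1−f)δ)/sin δ ≈ 0.822, b = sin(fδ)/sin δ ≈ 0.462.
p = a·p₁ + b·p₂ ≈ (-0.108, 0.095, 0.990); φ = arcsin(p_z) ≈ 81.72°, λ = atan2(p_y, p_x) ≈ 138.91°.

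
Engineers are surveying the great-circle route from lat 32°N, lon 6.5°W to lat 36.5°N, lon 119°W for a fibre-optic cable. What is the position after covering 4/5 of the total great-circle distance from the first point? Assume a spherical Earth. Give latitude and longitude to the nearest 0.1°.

Write both endpoints as unit vectors p₁, p₂ with components (cos φ cos λ, cos φ sin λ, sin φ).
The central angle between the endpoints is δ = arccos(p₁·p₂) ≈ 1.516 rad (86.9°).
Interpolate at f = 4/5 with slerp weights a = sin((1−f)δ)/sin δ ≈ 0.299, b = sin(fδ)/sin δ ≈ 0.938.
p = a·p₁ + b·p₂ ≈ (-0.114, -0.688, 0.717); φ = arcsin(p_z) ≈ 45.77°, λ = atan2(p_y, p_x) ≈ -99.37°.

≈ lat 45.8°N, lon 99.4°W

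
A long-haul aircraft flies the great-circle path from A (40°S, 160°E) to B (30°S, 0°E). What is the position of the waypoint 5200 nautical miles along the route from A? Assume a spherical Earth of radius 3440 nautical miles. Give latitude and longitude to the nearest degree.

≈ (50°S, 9°E)

From cos δ = sin φ₁ sin φ₂ + cos φ₁ cos φ₂ cos Δλ, the central angle is δ ≈ 1.878 rad (107.6°). The total great-circle distance is δ·R ≈ 1.878 × 3440 ≈ 6459 nmi, so the target fraction is f = 5200/6459 ≈ 0.805.
Interpolate at f ≈ 0.805 with slerp weights a = sin((1−f)δ)/sin δ ≈ 0.375, b = sin(fδ)/sin δ ≈ 1.047.
p = a·p₁ + b·p₂ ≈ (0.637, 0.098, -0.765); φ = arcsin(p_z) ≈ -49.90°, λ = atan2(p_y, p_x) ≈ 8.78°.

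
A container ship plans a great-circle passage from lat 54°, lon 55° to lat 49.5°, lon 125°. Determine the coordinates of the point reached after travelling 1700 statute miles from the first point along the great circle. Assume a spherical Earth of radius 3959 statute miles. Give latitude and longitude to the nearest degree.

≈ lat 56°, lon 99°

Write both endpoints as unit vectors p₁, p₂ with components (cos φ cos λ, cos φ sin λ, sin φ).
The central angle between the endpoints is δ = arccos(p₁·p₂) ≈ 0.729 rad (41.8°). The total great-circle distance is δ·R ≈ 0.729 × 3959 ≈ 2887 mi, so the target fraction is f = 1700/2887 ≈ 0.589.
Interpolate at f ≈ 0.589 with slerp weights a = sin((1−f)δ)/sin δ ≈ 0.443, b = sin(fδ)/sin δ ≈ 0.625.
p = a·p₁ + b·p₂ ≈ (-0.083, 0.546, 0.834); φ = arcsin(p_z) ≈ 56.48°, λ = atan2(p_y, p_x) ≈ 98.68°.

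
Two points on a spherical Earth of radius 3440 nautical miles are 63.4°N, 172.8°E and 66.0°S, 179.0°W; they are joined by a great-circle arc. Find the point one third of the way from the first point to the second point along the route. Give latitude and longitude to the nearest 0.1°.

From cos δ = sin φ₁ sin φ₂ + cos φ₁ cos φ₂ cos Δλ, the central angle is δ ≈ 2.261 rad (129.5°).
Interpolate at f = 1/3 with slerp weights a = sin((1−f)δ)/sin δ ≈ 1.294, b = sin(fδ)/sin δ ≈ 0.887.
p = a·p₁ + b·p₂ ≈ (-0.936, 0.066, 0.347); φ = arcsin(p_z) ≈ 20.27°, λ = atan2(p_y, p_x) ≈ 175.95°.

≈ 20.3°N, 175.9°E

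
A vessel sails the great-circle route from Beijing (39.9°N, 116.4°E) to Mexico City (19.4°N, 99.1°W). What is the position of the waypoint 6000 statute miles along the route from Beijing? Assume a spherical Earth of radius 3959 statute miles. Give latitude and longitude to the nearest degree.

≈ 41°N, 115°W

Write both endpoints as unit vectors p₁, p₂ with components (cos φ cos λ, cos φ sin λ, sin φ).
The central angle between the endpoints is δ = arccos(p₁·p₂) ≈ 1.956 rad (112.1°). The total great-circle distance is δ·R ≈ 1.956 × 3959 ≈ 7745 mi, so the target fraction is f = 6000/7745 ≈ 0.775.
Interpolate at f ≈ 0.775 with slerp weights a = sin((1−f)δ)/sin δ ≈ 0.460, b = sin(fδ)/sin δ ≈ 1.078.
p = a·p₁ + b·p₂ ≈ (-0.318, -0.687, 0.653); φ = arcsin(p_z) ≈ 40.79°, λ = atan2(p_y, p_x) ≈ -114.82°.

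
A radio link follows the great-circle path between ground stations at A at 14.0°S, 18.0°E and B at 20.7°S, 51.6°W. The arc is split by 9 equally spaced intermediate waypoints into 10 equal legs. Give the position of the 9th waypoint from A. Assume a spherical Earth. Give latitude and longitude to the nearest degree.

The haversine formula gives a central angle δ ≈ 1.157 rad (66.3°) between the endpoints.
Interpolate at f = 9/10 with slerp weights a = sin((1−f)δ)/sin δ ≈ 0.126, b = sin(fδ)/sin δ ≈ 0.943.
p = a·p₁ + b·p₂ ≈ (0.664, -0.653, -0.364); φ = arcsin(p_z) ≈ -21.33°, λ = atan2(p_y, p_x) ≈ -44.53°.

≈ 21°S, 45°W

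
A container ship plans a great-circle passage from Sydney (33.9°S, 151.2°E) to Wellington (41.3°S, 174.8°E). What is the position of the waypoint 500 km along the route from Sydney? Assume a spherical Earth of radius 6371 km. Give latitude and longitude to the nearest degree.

≈ 36°S, 156°E

The haversine formula gives a central angle δ ≈ 0.350 rad (20.0°) between the endpoints. The total great-circle distance is δ·R ≈ 0.350 × 6371 ≈ 2227 km, so the target fraction is f = 500/2227 ≈ 0.225.
Interpolate at f ≈ 0.225 with slerp weights a = sin((1−f)δ)/sin δ ≈ 0.782, b = sin(fδ)/sin δ ≈ 0.229.
p = a·p₁ + b·p₂ ≈ (-0.740, 0.328, -0.587); φ = arcsin(p_z) ≈ -35.96°, λ = atan2(p_y, p_x) ≈ 156.08°.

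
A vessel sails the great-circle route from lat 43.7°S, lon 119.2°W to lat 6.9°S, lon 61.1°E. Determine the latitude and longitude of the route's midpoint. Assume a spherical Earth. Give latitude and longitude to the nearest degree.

≈ lat 72°S, lon 62°E

Write both endpoints as unit vectors p₁, p₂ with components (cos φ cos λ, cos φ sin λ, sin φ).
The central angle between the endpoints is δ = arccos(p₁·p₂) ≈ 2.258 rad (129.4°).
Interpolate at f = 1/2 with slerp weights a = sin((1−f)δ)/sin δ ≈ 1.170, b = sin(fδ)/sin δ ≈ 1.170.
p = a·p₁ + b·p₂ ≈ (0.149, 0.278, -0.949); φ = arcsin(p_z) ≈ -71.60°, λ = atan2(p_y, p_x) ≈ 61.90°.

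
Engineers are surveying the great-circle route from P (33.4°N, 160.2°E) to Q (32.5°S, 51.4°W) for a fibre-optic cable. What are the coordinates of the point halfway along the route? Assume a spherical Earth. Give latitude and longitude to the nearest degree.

≈ (2°N, 125°W)

Convert each endpoint to a unit vector on the sphere (x = cos φ cos λ, y = cos φ sin λ, z = sin φ).
The central angle between the endpoints is δ = arccos(p₁·p₂) ≈ 2.680 rad (153.6°).
Interpolate at f = 1/2 with slerp weights a = sin((1−f)δ)/sin δ ≈ 2.187, b = sin(fδ)/sin δ ≈ 2.187.
p = a·p₁ + b·p₂ ≈ (-0.567, -0.823, 0.029); φ = arcsin(p_z) ≈ 1.65°, λ = atan2(p_y, p_x) ≈ -124.57°.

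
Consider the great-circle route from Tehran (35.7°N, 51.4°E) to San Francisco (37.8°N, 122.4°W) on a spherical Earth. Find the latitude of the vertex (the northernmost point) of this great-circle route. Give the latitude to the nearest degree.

The great circle lies in the plane with unit normal n̂ = (p₁ × p₂)/|p₁ × p₂|.
Here n̂_z ≈ -0.072; the vertex latitude is φ_max = arccos|n̂_z| ≈ 85.9°.
Check via Clairaut: cos φ_max = |cos φ₁| · sin C = cos(35.7°)·sin(5.1°) ≈ 0.072, again giving ≈ 85.9°.

≈ 86°N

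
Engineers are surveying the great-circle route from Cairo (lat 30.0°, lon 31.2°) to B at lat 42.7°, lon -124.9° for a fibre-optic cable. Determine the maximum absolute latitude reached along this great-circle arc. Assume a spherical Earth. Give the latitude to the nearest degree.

≈ 75°

The great circle lies in the plane with unit normal n̂ = (p₁ × p₂)/|p₁ × p₂|.
Here n̂_z ≈ -0.266; the vertex latitude is φ_max = arccos|n̂_z| ≈ 74.6°.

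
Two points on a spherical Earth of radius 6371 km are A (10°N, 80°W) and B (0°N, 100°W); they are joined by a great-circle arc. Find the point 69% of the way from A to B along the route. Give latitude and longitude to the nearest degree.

≈ (3°N, 94°W)

Write both endpoints as unit vectors p₁, p₂ with components (cos φ cos λ, cos φ sin λ, sin φ).
The central angle between the endpoints is δ = arccos(p₁·p₂) ≈ 0.389 rad (22.3°).
Interpolate at f = 0.69 with slerp weights a = sin((1−f)δ)/sin δ ≈ 0.317, b = sin(fδ)/sin δ ≈ 0.699.
p = a·p₁ + b·p₂ ≈ (-0.067, -0.996, 0.055); φ = arcsin(p_z) ≈ 3.16°, λ = atan2(p_y, p_x) ≈ -93.86°.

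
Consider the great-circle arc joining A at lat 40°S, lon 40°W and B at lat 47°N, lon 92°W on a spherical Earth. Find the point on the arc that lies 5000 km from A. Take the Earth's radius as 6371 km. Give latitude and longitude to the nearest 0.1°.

≈ lat 0.0°N, lon 62.6°W

The haversine formula gives a central angle δ ≈ 1.720 rad (98.5°) between the endpoints. The total great-circle distance is δ·R ≈ 1.720 × 6371 ≈ 10957 km, so the target fraction is f = 5000/10957 ≈ 0.456.
Interpolate at f ≈ 0.456 with slerp weights a = sin((1−f)δ)/sin δ ≈ 0.814, b = sin(fδ)/sin δ ≈ 0.715.
p = a·p₁ + b·p₂ ≈ (0.460, -0.888, -0.000); φ = arcsin(p_z) ≈ -0.02°, λ = atan2(p_y, p_x) ≈ -62.58°.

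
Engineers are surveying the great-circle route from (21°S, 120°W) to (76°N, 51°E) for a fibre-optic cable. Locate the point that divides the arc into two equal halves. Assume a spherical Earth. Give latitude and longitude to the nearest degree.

≈ (41°N, 117°W)

Convert each endpoint to a unit vector on the sphere (x = cos φ cos λ, y = cos φ sin λ, z = sin φ).
The central angle between the endpoints is δ = arccos(p₁·p₂) ≈ 2.178 rad (124.8°).
Interpolate at f = 1/2 with slerp weights a = sin((1−f)δ)/sin δ ≈ 1.079, b = sin(fδ)/sin δ ≈ 1.079.
p = a·p₁ + b·p₂ ≈ (-0.339, -0.670, 0.660); φ = arcsin(p_z) ≈ 41.34°, λ = atan2(p_y, p_x) ≈ -116.88°.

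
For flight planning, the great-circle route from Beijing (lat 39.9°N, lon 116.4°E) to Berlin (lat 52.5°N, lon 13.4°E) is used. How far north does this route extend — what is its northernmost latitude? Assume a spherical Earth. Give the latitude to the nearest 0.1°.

The great circle lies in the plane with unit normal n̂ = (p₁ × p₂)/|p₁ × p₂|.
Here n̂_z ≈ -0.497; the vertex latitude is φ_max = arccos|n̂_z| ≈ 60.2°.
Check via Clairaut: cos φ_max = |cos φ₁| · sin C = cos(39.9°)·sin(40.4°) ≈ 0.497, again giving ≈ 60.2°.

≈ 60.2°N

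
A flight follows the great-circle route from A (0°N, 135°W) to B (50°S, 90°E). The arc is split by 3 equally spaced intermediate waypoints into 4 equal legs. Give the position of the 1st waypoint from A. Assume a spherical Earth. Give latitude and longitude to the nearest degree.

The haversine formula gives a central angle δ ≈ 2.043 rad (117.0°) between the endpoints.
Interpolate at f = 1/4 with slerp weights a = sin((1−f)δ)/sin δ ≈ 1.122, b = sin(fδ)/sin δ ≈ 0.549.
p = a·p₁ + b·p₂ ≈ (-0.793, -0.441, -0.420); φ = arcsin(p_z) ≈ -24.86°, λ = atan2(p_y, p_x) ≈ -150.95°.

≈ (25°S, 151°W)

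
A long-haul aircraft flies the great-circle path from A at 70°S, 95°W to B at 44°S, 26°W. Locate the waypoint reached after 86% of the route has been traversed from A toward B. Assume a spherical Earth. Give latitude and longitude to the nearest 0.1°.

From cos δ = sin φ₁ sin φ₂ + cos φ₁ cos φ₂ cos Δλ, the central angle is δ ≈ 0.736 rad (42.2°).
Interpolate at f = 0.86 with slerp weights a = sin((1−f)δ)/sin δ ≈ 0.153, b = sin(fδ)/sin δ ≈ 0.881.
p = a·p₁ + b·p₂ ≈ (0.565, -0.330, -0.756); φ = arcsin(p_z) ≈ -49.12°, λ = atan2(p_y, p_x) ≈ -30.29°.

≈ 49.1°S, 30.3°W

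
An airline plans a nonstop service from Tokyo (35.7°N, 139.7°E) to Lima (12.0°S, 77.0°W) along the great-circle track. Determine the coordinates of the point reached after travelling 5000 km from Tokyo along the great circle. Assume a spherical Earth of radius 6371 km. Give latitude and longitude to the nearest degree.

≈ 42°N, 162°W

Write both endpoints as unit vectors p₁, p₂ with components (cos φ cos λ, cos φ sin λ, sin φ).
The central angle between the endpoints is δ = arccos(p₁·p₂) ≈ 2.431 rad (139.3°). The total great-circle distance is δ·R ≈ 2.431 × 6371 ≈ 15490 km, so the target fraction is f = 5000/15490 ≈ 0.323.
Interpolate at f ≈ 0.323 with slerp weights a = sin((1−f)δ)/sin δ ≈ 1.529, b = sin(fδ)/sin δ ≈ 1.084.
p = a·p₁ + b·p₂ ≈ (-0.709, -0.230, 0.667); φ = arcsin(p_z) ≈ 41.84°, λ = atan2(p_y, p_x) ≈ -162.04°.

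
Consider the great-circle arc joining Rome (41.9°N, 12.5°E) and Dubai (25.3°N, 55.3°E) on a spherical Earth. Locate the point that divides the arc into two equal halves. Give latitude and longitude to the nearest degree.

Write both endpoints as unit vectors p₁, p₂ with components (cos φ cos λ, cos φ sin λ, sin φ).
The central angle between the endpoints is δ = arccos(p₁·p₂) ≈ 0.677 rad (38.8°).
Interpolate at f = 1/2 with slerp weights a = sin((1−f)δ)/sin δ ≈ 0.530, b = sin(fδ)/sin δ ≈ 0.530.
p = a·p₁ + b·p₂ ≈ (0.658, 0.479, 0.581); φ = arcsin(p_z) ≈ 35.49°, λ = atan2(p_y, p_x) ≈ 36.08°.

≈ 35°N, 36°E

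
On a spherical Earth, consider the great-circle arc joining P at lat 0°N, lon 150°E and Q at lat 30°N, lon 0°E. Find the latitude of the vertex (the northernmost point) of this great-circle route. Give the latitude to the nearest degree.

≈ 49°N

The great circle lies in the plane with unit normal n̂ = (p₁ × p₂)/|p₁ × p₂|.
Here n̂_z ≈ -0.655; the vertex latitude is φ_max = arccos|n̂_z| ≈ 49.1°.
Check via Clairaut: cos φ_max = |cos φ₁| · sin C = cos(0.0°)·sin(40.9°) ≈ 0.655, again giving ≈ 49.1°.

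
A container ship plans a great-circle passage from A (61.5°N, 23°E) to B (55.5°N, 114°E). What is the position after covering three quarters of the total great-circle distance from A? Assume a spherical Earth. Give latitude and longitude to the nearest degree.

≈ (63°N, 97°E)

Convert each endpoint to a unit vector on the sphere (x = cos φ cos λ, y = cos φ sin λ, z = sin φ).
The central angle between the endpoints is δ = arccos(p₁·p₂) ≈ 0.768 rad (44.0°).
Interpolate at f = 3/4 with slerp weights a = sin((1−f)δ)/sin δ ≈ 0.275, b = sin(fδ)/sin δ ≈ 0.784.
p = a·p₁ + b·p₂ ≈ (-0.060, 0.457, 0.888); φ = arcsin(p_z) ≈ 62.56°, λ = atan2(p_y, p_x) ≈ 97.48°.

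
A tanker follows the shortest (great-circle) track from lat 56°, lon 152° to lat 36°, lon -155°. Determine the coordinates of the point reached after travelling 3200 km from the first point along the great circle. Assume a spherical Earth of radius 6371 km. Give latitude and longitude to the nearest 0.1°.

≈ lat 44.1°, lon -166.3°

Convert each endpoint to a unit vector on the sphere (x = cos φ cos λ, y = cos φ sin λ, z = sin φ).
The central angle between the endpoints is δ = arccos(p₁·p₂) ≈ 0.708 rad (40.6°). The total great-circle distance is δ·R ≈ 0.708 × 6371 ≈ 4512 km, so the target fraction is f = 3200/4512 ≈ 0.709.
Interpolate at f ≈ 0.709 with slerp weights a = sin((1−f)δ)/sin δ ≈ 0.314, b = sin(fδ)/sin δ ≈ 0.740.
p = a·p₁ + b·p₂ ≈ (-0.698, -0.171, 0.696); φ = arcsin(p_z) ≈ 44.08°, λ = atan2(p_y, p_x) ≈ -166.27°.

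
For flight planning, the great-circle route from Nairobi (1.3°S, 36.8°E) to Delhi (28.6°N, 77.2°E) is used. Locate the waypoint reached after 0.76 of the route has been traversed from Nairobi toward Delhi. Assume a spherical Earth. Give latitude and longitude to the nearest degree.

Write both endpoints as unit vectors p₁, p₂ with components (cos φ cos λ, cos φ sin λ, sin φ).
The central angle between the endpoints is δ = arccos(p₁·p₂) ≈ 0.853 rad (48.9°).
Interpolate at f = 0.76 with slerp weights a = sin((1−f)δ)/sin δ ≈ 0.270, b = sin(fδ)/sin δ ≈ 0.802.
p = a·p₁ + b·p₂ ≈ (0.372, 0.848, 0.378); φ = arcsin(p_z) ≈ 22.19°, λ = atan2(p_y, p_x) ≈ 66.31°.

≈ (22°N, 66°E)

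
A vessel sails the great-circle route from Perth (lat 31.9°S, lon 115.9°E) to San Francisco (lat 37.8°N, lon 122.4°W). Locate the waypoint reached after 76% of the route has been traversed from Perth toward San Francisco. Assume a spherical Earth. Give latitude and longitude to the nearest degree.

≈ lat 26°N, lon 158°W

From cos δ = sin φ₁ sin φ₂ + cos φ₁ cos φ₂ cos Δλ, the central angle is δ ≈ 2.314 rad (132.6°).
Interpolate at f = 0.76 with slerp weights a = sin((1−f)δ)/sin δ ≈ 0.716, b = sin(fδ)/sin δ ≈ 1.334.
p = a·p₁ + b·p₂ ≈ (-0.830, -0.343, 0.439); φ = arcsin(p_z) ≈ 26.06°, λ = atan2(p_y, p_x) ≈ -157.53°.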